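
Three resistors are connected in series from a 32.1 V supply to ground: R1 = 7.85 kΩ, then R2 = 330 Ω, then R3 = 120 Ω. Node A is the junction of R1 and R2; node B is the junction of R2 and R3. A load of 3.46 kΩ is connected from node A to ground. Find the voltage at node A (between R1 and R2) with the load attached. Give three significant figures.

Below node A the series string R2+R3 = 450.0 Ω sits in parallel with the 3460 Ω load: 398.2 Ω.
V_A = 32.1 × 398.2/(7850 + 398.2) = 1.55 V.

V ≈ 1.55 V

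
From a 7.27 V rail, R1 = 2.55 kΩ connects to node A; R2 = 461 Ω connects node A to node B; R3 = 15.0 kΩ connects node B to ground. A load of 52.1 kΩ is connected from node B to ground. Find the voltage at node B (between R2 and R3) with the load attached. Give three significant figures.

At node B, R3 is in parallel with the load: R3‖R_L = 11650 Ω.
Below node A the resistance is R2 + (R3‖R_L) = 12110 Ω, so V_A = 7.27 × 12110/14660 = 6.005 V.
Then V_B = V_A × (R3‖R_L)/(R2 + R3‖R_L) = 6.005 × 11650/12110 = 5.78 V.

V ≈ 5.78 V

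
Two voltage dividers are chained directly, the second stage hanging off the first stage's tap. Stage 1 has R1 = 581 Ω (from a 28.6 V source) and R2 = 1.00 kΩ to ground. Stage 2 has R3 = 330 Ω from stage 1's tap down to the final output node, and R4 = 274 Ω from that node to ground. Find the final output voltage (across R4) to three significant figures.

V_out ≈ 5.10 V

Stage 2 presents R3+R4 = 604.0 Ω as a load on stage 1's tap.
Stage 1's lower leg becomes R2‖(R3+R4) = 376.6 Ω, so V_mid = 28.6 × 376.6/957.6 = 11.25 V.
Stage 2 is itself unloaded: V_out = V_mid × R4/(R3+R4) = 11.25 × 274/604.0 = 5.10 V.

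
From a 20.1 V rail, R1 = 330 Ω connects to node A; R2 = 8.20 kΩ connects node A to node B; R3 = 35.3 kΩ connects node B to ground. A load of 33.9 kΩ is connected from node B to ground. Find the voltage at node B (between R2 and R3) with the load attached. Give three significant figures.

At node B, R3 is in parallel with the load: R3‖R_L = 17290 Ω.
Below node A the resistance is R2 + (R3‖R_L) = 25490 Ω, so V_A = 20.1 × 25490/25820 = 19.84 V.
Then V_B = V_A × (R3‖R_L)/(R2 + R3‖R_L) = 19.84 × 17290/25490 = 13.5 V.

V ≈ 13.5 V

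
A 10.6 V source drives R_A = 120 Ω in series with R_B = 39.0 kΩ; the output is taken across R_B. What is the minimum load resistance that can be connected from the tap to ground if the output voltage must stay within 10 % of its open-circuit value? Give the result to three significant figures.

R_L(min) ≈ 1.08 kΩ

Output resistance R_th = R_A‖R_B = (120 × 39000)/39120 = 119.6 Ω.
The fractional drop is R_th/(R_th + R_L); requiring this ≤ 0.100 gives R_L ≥ R_th(1/0.100 − 1) = 119.6 × 9.000 = 1.08 kΩ.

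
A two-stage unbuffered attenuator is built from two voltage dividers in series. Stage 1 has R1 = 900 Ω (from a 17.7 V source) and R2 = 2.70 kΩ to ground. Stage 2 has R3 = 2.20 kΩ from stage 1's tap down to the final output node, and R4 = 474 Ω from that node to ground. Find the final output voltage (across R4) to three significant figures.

V_out ≈ 1.88 V

Stage 2 presents R3+R4 = 2674 Ω as a load on stage 1's tap.
Stage 1's lower leg becomes R2‖(R3+R4) = 1343 Ω, so V_mid = 17.7 × 1343/2243 = 10.60 V.
Stage 2 is itself unloaded: V_out = V_mid × R4/(R3+R4) = 10.60 × 474/2674 = 1.88 V.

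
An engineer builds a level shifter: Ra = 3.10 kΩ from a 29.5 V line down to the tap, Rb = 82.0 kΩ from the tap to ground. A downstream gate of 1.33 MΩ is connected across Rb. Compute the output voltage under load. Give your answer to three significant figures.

V_out ≈ 28.4 V

The load sits in parallel with Rb: Rb‖R_L = (82.0 × 1330) / (82.0 + 1330) = 77.24 kΩ.
V_out = 29.5 × 77.24 / (3.10 + 77.24) = 29.5 × 77.24/80.34 = 28.4 V.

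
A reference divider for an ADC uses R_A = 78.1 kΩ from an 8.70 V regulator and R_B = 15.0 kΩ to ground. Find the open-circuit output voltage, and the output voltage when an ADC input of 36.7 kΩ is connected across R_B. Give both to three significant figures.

Unloaded: 1.40 V; loaded: 1.04 V

Open-circuit: V = 8.70 × 15.0/(78.1 + 15.0) = 1.40 V.
With the load, R_B becomes R_B‖R_L = 10.65 kΩ, so V = 8.70 × 10.65/88.75 = 1.04 V.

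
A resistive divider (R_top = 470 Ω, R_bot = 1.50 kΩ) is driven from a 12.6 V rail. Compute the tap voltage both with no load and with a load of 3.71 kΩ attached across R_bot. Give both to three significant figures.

Unloaded: 9.59 V; loaded: 8.75 V

Open-circuit: V = 12.6 × 1500/(470 + 1500) = 9.59 V.
With the load, R_bot becomes R_bot‖R_L = 1068 Ω, so V = 12.6 × 1068/1538 = 8.75 V.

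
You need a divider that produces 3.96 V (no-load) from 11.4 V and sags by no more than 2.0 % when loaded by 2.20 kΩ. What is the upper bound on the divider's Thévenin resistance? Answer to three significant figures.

R_th ≤ 44.9 Ω

Loading drop = R_th/(R_th + R_L) ≤ 0.0200, so R_th ≤ R_L · ε/(1−ε) = 2.20 kΩ × 0.0200/0.9800 = 44.9 Ω.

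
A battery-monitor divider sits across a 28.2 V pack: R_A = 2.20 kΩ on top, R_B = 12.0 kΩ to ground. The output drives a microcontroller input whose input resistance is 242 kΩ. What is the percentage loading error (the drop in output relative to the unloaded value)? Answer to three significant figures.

0.762 %

The divider's output (Thévenin) resistance is R_A‖R_B = 1.859 kΩ.
Fractional drop under load = R_th/(R_th + R_L) = 1.859 / (1.859 + 242) = 0.007624.
So the output falls by 0.762 %.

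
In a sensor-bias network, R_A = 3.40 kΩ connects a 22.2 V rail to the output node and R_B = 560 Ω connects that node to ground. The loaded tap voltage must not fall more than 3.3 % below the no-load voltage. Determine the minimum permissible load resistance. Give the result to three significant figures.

Output resistance R_th = R_A‖R_B = (3400 × 560)/3960 = 480.8 Ω.
The fractional drop is R_th/(R_th + R_L); requiring this ≤ 0.0330 gives R_L ≥ R_th(1/0.0330 − 1) = 480.8 × 29.30 = 14.1 kΩ.

R_L(min) ≈ 14.1 kΩ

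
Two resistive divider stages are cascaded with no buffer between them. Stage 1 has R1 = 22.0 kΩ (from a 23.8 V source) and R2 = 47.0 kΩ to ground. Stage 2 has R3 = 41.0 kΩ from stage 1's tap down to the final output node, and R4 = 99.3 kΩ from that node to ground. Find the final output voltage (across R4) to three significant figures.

Stage 2 presents R3+R4 = 140.3 kΩ as a load on stage 1's tap.
Stage 1's lower leg becomes R2‖(R3+R4) = 35.21 kΩ, so V_mid = 23.8 × 35.21/57.21 = 14.65 V.
Stage 2 is itself unloaded: V_out = V_mid × R4/(R3+R4) = 14.65 × 99.3/140.3 = 10.4 V.

V_out ≈ 10.4 V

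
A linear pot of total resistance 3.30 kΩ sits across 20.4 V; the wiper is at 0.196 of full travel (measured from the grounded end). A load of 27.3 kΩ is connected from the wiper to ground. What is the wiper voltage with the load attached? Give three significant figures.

V ≈ 3.92 V

The wiper splits the pot into (1−α)R = 2653 Ω above and αR = 646.8 Ω below.
Lower section ‖ load = 631.8 Ω.
V_wiper = 20.4 × 631.8/(2653 + 631.8) = 3.92 V.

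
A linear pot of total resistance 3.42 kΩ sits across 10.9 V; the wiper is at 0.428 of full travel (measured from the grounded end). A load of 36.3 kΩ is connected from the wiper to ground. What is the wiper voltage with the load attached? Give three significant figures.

The wiper splits the pot into (1−α)R = 1.956 kΩ above and αR = 1.464 kΩ below.
Lower section ‖ load = 1.407 kΩ.
V_wiper = 10.9 × 1.407/(1.956 + 1.407) = 4.56 V.

V ≈ 4.56 V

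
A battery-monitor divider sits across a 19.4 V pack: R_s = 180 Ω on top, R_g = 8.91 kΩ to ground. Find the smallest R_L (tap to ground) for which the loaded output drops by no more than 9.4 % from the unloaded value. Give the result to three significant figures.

Output resistance R_th = R_s‖R_g = (180 × 8910)/9090 = 176.4 Ω.
The fractional drop is R_th/(R_th + R_L); requiring this ≤ 0.0940 gives R_L ≥ R_th(1/0.0940 − 1) = 176.4 × 9.638 = 1.70 kΩ.

R_L(min) ≈ 1.70 kΩ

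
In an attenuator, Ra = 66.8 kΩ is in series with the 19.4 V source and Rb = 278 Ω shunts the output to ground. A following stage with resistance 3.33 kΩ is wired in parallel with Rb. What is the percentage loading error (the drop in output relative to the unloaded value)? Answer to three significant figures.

7.68 %

The divider's output (Thévenin) resistance is Ra‖Rb = 276.8 Ω.
Fractional drop under load = R_th/(R_th + R_L) = 276.8 / (276.8 + 3330) = 0.07676.
So the output falls by 7.68 %.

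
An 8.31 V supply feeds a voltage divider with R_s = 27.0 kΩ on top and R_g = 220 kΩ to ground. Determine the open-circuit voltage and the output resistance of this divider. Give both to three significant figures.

V_th is the open-circuit tap voltage: 8.31 × 220/(27.0 + 220) = 7.40 V.
With the supply zeroed, R_s and R_g appear in parallel from the tap: R_th = R_s‖R_g = (27.0 × 220)/247.0 = 24.0 kΩ.

V_th = 7.40 V, R_th = 24.0 kΩ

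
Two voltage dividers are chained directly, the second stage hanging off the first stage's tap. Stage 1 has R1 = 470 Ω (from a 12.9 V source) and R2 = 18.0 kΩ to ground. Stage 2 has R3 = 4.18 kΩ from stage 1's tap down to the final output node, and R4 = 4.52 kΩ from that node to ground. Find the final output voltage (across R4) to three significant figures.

Stage 2 presents R3+R4 = 8700 Ω as a load on stage 1's tap.
Stage 1's lower leg becomes R2‖(R3+R4) = 5865 Ω, so V_mid = 12.9 × 5865/6335 = 11.94 V.
Stage 2 is itself unloaded: V_out = V_mid × R4/(R3+R4) = 11.94 × 4520/8700 = 6.20 V.

V_out ≈ 6.20 V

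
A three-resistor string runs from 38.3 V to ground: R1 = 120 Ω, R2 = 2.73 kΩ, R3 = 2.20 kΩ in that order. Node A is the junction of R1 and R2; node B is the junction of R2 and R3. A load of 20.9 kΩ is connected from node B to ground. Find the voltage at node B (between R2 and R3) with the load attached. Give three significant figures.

V ≈ 15.7 V

At node B, R3 is in parallel with the load: R3‖R_L = 1990 Ω.
Below node A the resistance is R2 + (R3‖R_L) = 4720 Ω, so V_A = 38.3 × 4720/4840 = 37.35 V.
Then V_B = V_A × (R3‖R_L)/(R2 + R3‖R_L) = 37.35 × 1990/4720 = 15.7 V.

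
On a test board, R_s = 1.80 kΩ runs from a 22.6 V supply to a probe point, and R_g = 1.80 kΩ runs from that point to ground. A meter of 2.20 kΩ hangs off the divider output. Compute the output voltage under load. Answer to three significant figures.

The load sits in parallel with R_g: R_g‖R_L = (1.80 × 2.20) / (1.80 + 2.20) = 0.9900 kΩ.
V_out = 22.6 × 0.9900 / (1.80 + 0.9900) = 22.6 × 0.9900/2.790 = 8.02 V.

V_out ≈ 8.02 V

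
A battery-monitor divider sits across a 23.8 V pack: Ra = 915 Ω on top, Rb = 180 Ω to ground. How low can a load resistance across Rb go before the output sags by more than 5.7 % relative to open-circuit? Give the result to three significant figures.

R_L(min) ≈ 2.49 kΩ

Output resistance R_th = Ra‖Rb = (915 × 180)/1095 = 150.4 Ω.
The fractional drop is R_th/(R_th + R_L); requiring this ≤ 0.0570 gives R_L ≥ R_th(1/0.0570 − 1) = 150.4 × 16.54 = 2.49 kΩ.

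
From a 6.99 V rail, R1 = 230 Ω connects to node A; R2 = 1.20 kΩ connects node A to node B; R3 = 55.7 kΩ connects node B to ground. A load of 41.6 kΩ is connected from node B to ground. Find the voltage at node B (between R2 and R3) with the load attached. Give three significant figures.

At node B, R3 is in parallel with the load: R3‖R_L = 23810 Ω.
Below node A the resistance is R2 + (R3‖R_L) = 25010 Ω, so V_A = 6.99 × 25010/25240 = 6.926 V.
Then V_B = V_A × (R3‖R_L)/(R2 + R3‖R_L) = 6.926 × 23810/25010 = 6.59 V.

V ≈ 6.59 V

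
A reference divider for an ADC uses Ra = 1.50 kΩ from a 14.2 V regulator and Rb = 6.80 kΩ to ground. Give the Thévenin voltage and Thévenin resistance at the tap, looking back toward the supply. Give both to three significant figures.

V_th is the open-circuit tap voltage: 14.2 × 6.80/(1.50 + 6.80) = 11.6 V.
With the supply zeroed, Ra and Rb appear in parallel from the tap: R_th = Ra‖Rb = (1.50 × 6.80)/8.300 = 1.23 kΩ.

V_th = 11.6 V, R_th = 1.23 kΩ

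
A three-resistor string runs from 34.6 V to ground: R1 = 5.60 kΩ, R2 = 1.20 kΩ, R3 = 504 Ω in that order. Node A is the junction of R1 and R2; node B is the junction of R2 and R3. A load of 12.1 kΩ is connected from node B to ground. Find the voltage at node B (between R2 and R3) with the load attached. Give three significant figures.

V ≈ 2.30 V

At node B, R3 is in parallel with the load: R3‖R_L = 483.8 Ω.
Below node A the resistance is R2 + (R3‖R_L) = 1684 Ω, so V_A = 34.6 × 1684/7284 = 7.999 V.
Then V_B = V_A × (R3‖R_L)/(R2 + R3‖R_L) = 7.999 × 483.8/1684 = 2.30 V.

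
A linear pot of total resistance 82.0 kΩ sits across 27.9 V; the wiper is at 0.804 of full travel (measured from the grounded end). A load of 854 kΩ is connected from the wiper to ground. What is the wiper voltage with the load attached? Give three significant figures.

V ≈ 22.1 V

The wiper splits the pot into (1−α)R = 16.07 kΩ above and αR = 65.93 kΩ below.
Lower section ‖ load = 61.20 kΩ.
V_wiper = 27.9 × 61.20/(16.07 + 61.20) = 22.1 V.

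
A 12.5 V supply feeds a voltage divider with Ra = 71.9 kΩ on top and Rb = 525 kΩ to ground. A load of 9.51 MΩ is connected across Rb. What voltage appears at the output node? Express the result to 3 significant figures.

V_out ≈ 10.9 V

The load sits in parallel with Rb: Rb‖R_L = (525 × 9510) / (525 + 9510) = 497.5 kΩ.
V_out = 12.5 × 497.5 / (71.9 + 497.5) = 12.5 × 497.5/569.4 = 10.9 V.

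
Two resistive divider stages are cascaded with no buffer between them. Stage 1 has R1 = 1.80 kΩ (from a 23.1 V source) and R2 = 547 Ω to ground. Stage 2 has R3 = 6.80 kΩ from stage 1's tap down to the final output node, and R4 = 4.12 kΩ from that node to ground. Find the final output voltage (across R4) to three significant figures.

V_out ≈ 1.96 V

Stage 2 presents R3+R4 = 10920 Ω as a load on stage 1's tap.
Stage 1's lower leg becomes R2‖(R3+R4) = 520.9 Ω, so V_mid = 23.1 × 520.9/2321 = 5.185 V.
Stage 2 is itself unloaded: V_out = V_mid × R4/(R3+R4) = 5.185 × 4120/10920 = 1.96 V.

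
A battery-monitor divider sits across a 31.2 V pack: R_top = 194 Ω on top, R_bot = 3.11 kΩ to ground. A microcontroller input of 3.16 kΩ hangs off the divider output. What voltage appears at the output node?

V_out ≈ 27.8 V

The load sits in parallel with R_bot: R_bot‖R_L = (3110 × 3160) / (3110 + 3160) = 1567 Ω.
V_out = 31.2 × 1567 / (194 + 1567) = 31.2 × 1567/1761 = 27.8 V.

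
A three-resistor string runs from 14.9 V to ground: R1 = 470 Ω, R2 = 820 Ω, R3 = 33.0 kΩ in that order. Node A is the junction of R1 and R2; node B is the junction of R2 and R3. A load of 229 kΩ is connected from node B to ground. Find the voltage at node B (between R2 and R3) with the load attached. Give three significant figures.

At node B, R3 is in parallel with the load: R3‖R_L = 28840 Ω.
Below node A the resistance is R2 + (R3‖R_L) = 29660 Ω, so V_A = 14.9 × 29660/30130 = 14.67 V.
Then V_B = V_A × (R3‖R_L)/(R2 + R3‖R_L) = 14.67 × 28840/29660 = 14.3 V.

V ≈ 14.3 V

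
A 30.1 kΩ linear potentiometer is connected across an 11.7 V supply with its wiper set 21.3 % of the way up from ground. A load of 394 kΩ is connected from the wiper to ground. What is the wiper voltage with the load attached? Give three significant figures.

V ≈ 2.46 V

The wiper splits the pot into (1−α)R = 23.69 kΩ above and αR = 6.411 kΩ below.
Lower section ‖ load = 6.309 kΩ.
V_wiper = 11.7 × 6.309/(23.69 + 6.309) = 2.46 V.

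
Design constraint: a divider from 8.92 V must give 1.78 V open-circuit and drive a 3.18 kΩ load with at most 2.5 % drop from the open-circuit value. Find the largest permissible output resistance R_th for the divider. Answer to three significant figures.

R_th ≤ 81.5 Ω

Loading drop = R_th/(R_th + R_L) ≤ 0.0250, so R_th ≤ R_L · ε/(1−ε) = 3.18 kΩ × 0.0250/0.9750 = 81.5 Ω.
(Any R1, R2 with R2/(R1+R2) = 0.200 and R1‖R2 ≤ 81.5 Ω will meet the spec.)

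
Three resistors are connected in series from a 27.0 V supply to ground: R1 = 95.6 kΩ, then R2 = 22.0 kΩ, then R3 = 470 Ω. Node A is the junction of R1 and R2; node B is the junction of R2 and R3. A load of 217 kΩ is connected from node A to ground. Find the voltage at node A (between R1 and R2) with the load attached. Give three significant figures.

Below node A the series string R2+R3 = 22470 Ω sits in parallel with the 217000 Ω load: 20360 Ω.
V_A = 27.0 × 20360/(95600 + 20360) = 4.74 V.

V ≈ 4.74 V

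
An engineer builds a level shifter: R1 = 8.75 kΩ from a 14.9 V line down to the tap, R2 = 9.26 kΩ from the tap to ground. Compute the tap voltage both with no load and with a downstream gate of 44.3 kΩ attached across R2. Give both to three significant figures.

Unloaded: 7.66 V; loaded: 6.95 V

Open-circuit: V = 14.9 × 9.26/(8.75 + 9.26) = 7.66 V.
With the load, R2 becomes R2‖R_L = 7.659 kΩ, so V = 14.9 × 7.659/16.41 = 6.95 V.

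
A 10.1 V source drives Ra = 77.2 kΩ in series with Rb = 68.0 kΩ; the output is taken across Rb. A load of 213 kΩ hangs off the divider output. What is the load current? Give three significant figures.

I_L ≈ 0.0190 mA

Rb‖R_L = 51.54 kΩ; V_out = 10.1 × 51.54/128.7 = 4.044 V.
I_L = V_out / R_L = 4.044 / 213 kΩ = 0.0190 mA.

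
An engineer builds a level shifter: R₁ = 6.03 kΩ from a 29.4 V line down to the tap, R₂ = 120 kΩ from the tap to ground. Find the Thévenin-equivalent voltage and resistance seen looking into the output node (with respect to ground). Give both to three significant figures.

V_th is the open-circuit tap voltage: 29.4 × 120/(6.03 + 120) = 28.0 V.
With the supply zeroed, R₁ and R₂ appear in parallel from the tap: R_th = R₁‖R₂ = (6.03 × 120)/126.0 = 5.74 kΩ.

V_th = 28.0 V, R_th = 5.74 kΩ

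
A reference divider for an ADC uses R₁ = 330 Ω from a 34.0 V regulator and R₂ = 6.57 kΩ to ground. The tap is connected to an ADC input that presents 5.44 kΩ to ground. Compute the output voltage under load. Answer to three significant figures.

The load sits in parallel with R₂: R₂‖R_L = (6570 × 5440) / (6570 + 5440) = 2976 Ω.
V_out = 34.0 × 2976 / (330 + 2976) = 34.0 × 2976/3306 = 30.6 V.

V_out ≈ 30.6 V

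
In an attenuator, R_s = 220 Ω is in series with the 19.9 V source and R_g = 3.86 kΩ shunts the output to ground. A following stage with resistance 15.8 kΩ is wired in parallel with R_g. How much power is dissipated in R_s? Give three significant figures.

Total resistance from the source is R_s + (R_g‖R_L) = 3322 Ω, so I = 19.9/3322 Ω = 5.990 mA.
P = I²·R_s = (5.990 mA)² × 220 Ω = 7.89 mW.

P ≈ 7.89 mW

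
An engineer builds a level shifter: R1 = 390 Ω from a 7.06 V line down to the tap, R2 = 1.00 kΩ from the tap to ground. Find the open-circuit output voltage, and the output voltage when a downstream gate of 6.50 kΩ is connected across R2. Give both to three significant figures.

Unloaded: 5.08 V; loaded: 4.87 V

Open-circuit: V = 7.06 × 1000/(390 + 1000) = 5.08 V.
With the load, R2 becomes R2‖R_L = 866.7 Ω, so V = 7.06 × 866.7/1257 = 4.87 V.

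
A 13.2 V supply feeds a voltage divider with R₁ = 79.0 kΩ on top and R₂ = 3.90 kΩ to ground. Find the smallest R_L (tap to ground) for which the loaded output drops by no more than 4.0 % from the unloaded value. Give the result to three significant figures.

Output resistance R_th = R₁‖R₂ = (79.0 × 3.90)/82.90 = 3.717 kΩ.
The fractional drop is R_th/(R_th + R_L); requiring this ≤ 0.0400 gives R_L ≥ R_th(1/0.0400 − 1) = 3.717 × 24.00 = 89.2 kΩ.

R_L(min) ≈ 89.2 kΩ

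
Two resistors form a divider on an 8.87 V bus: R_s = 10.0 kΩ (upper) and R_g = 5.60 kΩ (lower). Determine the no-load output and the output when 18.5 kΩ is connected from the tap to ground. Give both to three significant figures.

Unloaded: 3.18 V; loaded: 2.67 V

Open-circuit: V = 8.87 × 5.60/(10.0 + 5.60) = 3.18 V.
With the load, R_g becomes R_g‖R_L = 4.299 kΩ, so V = 8.87 × 4.299/14.30 = 2.67 V.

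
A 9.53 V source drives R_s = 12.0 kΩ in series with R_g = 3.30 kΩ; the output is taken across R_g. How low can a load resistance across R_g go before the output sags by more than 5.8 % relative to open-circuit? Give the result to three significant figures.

R_L(min) ≈ 42.0 kΩ

Output resistance R_th = R_s‖R_g = (12.0 × 3.30)/15.30 = 2.588 kΩ.
The fractional drop is R_th/(R_th + R_L); requiring this ≤ 0.0580 gives R_L ≥ R_th(1/0.0580 − 1) = 2.588 × 16.24 = 42.0 kΩ.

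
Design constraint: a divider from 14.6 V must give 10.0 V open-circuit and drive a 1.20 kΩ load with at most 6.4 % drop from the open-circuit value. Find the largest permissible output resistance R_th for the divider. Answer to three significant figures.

Loading drop = R_th/(R_th + R_L) ≤ 0.0640, so R_th ≤ R_L · ε/(1−ε) = 1.20 kΩ × 0.0640/0.9360 = 82.1 Ω.

R_th ≤ 82.1 Ω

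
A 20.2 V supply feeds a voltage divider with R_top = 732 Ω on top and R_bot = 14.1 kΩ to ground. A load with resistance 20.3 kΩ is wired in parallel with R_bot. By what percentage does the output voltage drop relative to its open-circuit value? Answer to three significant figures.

3.31 %

The divider's output (Thévenin) resistance is R_top‖R_bot = 695.9 Ω.
Fractional drop under load = R_th/(R_th + R_L) = 695.9 / (695.9 + 20300) = 0.03314.
So the output falls by 3.31 %.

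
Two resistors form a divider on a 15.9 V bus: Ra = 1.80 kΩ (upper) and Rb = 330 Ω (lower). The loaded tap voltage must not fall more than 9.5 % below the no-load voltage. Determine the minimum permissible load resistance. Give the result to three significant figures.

Output resistance R_th = Ra‖Rb = (1800 × 330)/2130 = 278.9 Ω.
The fractional drop is R_th/(R_th + R_L); requiring this ≤ 0.0950 gives R_L ≥ R_th(1/0.0950 − 1) = 278.9 × 9.526 = 2.66 kΩ.

R_L(min) ≈ 2.66 kΩ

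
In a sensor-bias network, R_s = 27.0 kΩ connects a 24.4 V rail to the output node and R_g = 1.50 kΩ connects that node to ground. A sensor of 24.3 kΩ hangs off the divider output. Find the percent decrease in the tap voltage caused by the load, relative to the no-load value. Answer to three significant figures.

The divider's output (Thévenin) resistance is R_s‖R_g = 1.421 kΩ.
Fractional drop under load = R_th/(R_th + R_L) = 1.421 / (1.421 + 24.3) = 0.05525.
So the output falls by 5.52 %.

5.52 %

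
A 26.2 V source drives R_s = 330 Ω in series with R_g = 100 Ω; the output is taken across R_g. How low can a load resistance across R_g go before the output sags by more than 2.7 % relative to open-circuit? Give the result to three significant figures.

Output resistance R_th = R_s‖R_g = (330 × 100)/430.0 = 76.74 Ω.
The fractional drop is R_th/(R_th + R_L); requiring this ≤ 0.0270 gives R_L ≥ R_th(1/0.0270 − 1) = 76.74 × 36.04 = 2.77 kΩ.

R_L(min) ≈ 2.77 kΩ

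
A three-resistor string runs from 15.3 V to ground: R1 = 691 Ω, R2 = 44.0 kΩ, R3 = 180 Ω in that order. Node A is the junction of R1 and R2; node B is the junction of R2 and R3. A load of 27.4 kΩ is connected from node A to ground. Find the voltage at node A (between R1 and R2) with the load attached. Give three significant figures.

Below node A the series string R2+R3 = 44180 Ω sits in parallel with the 27400 Ω load: 16910 Ω.
V_A = 15.3 × 16910/(691 + 16910) = 14.7 V.

V ≈ 14.7 V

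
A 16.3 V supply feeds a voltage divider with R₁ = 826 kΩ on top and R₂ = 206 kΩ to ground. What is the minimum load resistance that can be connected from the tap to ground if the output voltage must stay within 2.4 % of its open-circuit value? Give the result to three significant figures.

Output resistance R_th = R₁‖R₂ = (826 × 206)/1032 = 164.9 kΩ.
The fractional drop is R_th/(R_th + R_L); requiring this ≤ 0.0240 gives R_L ≥ R_th(1/0.0240 − 1) = 164.9 × 40.67 = 6.71 MΩ.

R_L(min) ≈ 6.71 MΩ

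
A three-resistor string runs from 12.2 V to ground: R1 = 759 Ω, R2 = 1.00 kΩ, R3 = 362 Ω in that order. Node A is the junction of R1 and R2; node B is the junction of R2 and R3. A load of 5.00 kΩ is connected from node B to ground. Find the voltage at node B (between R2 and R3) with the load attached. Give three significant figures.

V ≈ 1.96 V

At node B, R3 is in parallel with the load: R3‖R_L = 337.6 Ω.
Below node A the resistance is R2 + (R3‖R_L) = 1338 Ω, so V_A = 12.2 × 1338/2097 = 7.783 V.
Then V_B = V_A × (R3‖R_L)/(R2 + R3‖R_L) = 7.783 × 337.6/1338 = 1.96 V.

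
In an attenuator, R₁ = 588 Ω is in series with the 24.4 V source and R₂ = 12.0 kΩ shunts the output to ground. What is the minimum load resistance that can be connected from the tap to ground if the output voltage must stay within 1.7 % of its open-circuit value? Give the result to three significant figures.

R_L(min) ≈ 32.4 kΩ

Output resistance R_th = R₁‖R₂ = (588 × 12000)/12590 = 560.5 Ω.
The fractional drop is R_th/(R_th + R_L); requiring this ≤ 0.0170 gives R_L ≥ R_th(1/0.0170 − 1) = 560.5 × 57.82 = 32.4 kΩ.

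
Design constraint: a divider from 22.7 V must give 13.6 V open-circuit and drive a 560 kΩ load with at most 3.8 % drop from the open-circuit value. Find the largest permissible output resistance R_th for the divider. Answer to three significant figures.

Loading drop = R_th/(R_th + R_L) ≤ 0.0380, so R_th ≤ R_L · ε/(1−ε) = 560 kΩ × 0.0380/0.9620 = 22.1 kΩ.

R_th ≤ 22.1 kΩ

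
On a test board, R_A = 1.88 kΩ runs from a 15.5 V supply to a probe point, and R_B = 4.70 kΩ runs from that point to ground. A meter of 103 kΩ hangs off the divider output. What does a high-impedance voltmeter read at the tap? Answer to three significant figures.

The load sits in parallel with R_B: R_B‖R_L = (4.70 × 103) / (4.70 + 103) = 4.495 kΩ.
V_out = 15.5 × 4.495 / (1.88 + 4.495) = 15.5 × 4.495/6.375 = 10.9 V.

V_out ≈ 10.9 V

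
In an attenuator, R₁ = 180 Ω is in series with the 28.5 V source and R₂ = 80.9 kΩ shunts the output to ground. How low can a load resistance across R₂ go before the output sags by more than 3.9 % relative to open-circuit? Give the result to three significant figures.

R_L(min) ≈ 4.43 kΩ

Output resistance R_th = R₁‖R₂ = (180 × 80900)/81080 = 179.6 Ω.
The fractional drop is R_th/(R_th + R_L); requiring this ≤ 0.0390 gives R_L ≥ R_th(1/0.0390 − 1) = 179.6 × 24.64 = 4.43 kΩ.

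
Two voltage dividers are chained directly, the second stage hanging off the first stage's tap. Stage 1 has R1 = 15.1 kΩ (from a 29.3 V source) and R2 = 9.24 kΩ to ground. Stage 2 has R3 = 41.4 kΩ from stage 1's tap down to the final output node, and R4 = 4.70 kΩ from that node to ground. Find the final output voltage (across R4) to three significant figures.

Stage 2 presents R3+R4 = 46.10 kΩ as a load on stage 1's tap.
Stage 1's lower leg becomes R2‖(R3+R4) = 7.697 kΩ, so V_mid = 29.3 × 7.697/22.80 = 9.893 V.
Stage 2 is itself unloaded: V_out = V_mid × R4/(R3+R4) = 9.893 × 4.70/46.10 = 1.01 V.

V_out ≈ 1.01 V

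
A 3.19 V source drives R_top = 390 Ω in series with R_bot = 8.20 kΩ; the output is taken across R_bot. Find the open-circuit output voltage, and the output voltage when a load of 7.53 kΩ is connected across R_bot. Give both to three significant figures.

Unloaded: 3.05 V; loaded: 2.90 V

Open-circuit: V = 3.19 × 8200/(390 + 8200) = 3.05 V.
With the load, R_bot becomes R_bot‖R_L = 3925 Ω, so V = 3.19 × 3925/4315 = 2.90 V.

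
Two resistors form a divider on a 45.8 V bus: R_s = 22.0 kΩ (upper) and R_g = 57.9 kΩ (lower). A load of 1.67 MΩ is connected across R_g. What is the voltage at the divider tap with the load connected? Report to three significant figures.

V_out ≈ 32.9 V

The load sits in parallel with R_g: R_g‖R_L = (57.9 × 1670) / (57.9 + 1670) = 55.96 kΩ.
V_out = 45.8 × 55.96 / (22.0 + 55.96) = 45.8 × 55.96/77.96 = 32.9 V.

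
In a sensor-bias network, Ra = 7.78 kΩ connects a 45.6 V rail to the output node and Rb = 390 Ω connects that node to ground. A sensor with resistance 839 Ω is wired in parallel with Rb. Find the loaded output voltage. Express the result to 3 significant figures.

The load sits in parallel with Rb: Rb‖R_L = (390 × 839) / (390 + 839) = 266.2 Ω.
V_out = 45.6 × 266.2 / (7780 + 266.2) = 45.6 × 266.2/8046 = 1.51 V.

V_out ≈ 1.51 V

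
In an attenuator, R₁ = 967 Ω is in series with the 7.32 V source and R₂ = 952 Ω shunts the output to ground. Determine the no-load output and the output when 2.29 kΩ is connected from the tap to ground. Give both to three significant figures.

Unloaded: 3.63 V; loaded: 3.00 V

Open-circuit: V = 7.32 × 952/(967 + 952) = 3.63 V.
With the load, R₂ becomes R₂‖R_L = 672.4 Ω, so V = 7.32 × 672.4/1639 = 3.00 V.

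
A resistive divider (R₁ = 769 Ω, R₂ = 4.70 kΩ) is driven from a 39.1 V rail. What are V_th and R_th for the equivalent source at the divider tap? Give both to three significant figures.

V_th = 33.6 V, R_th = 661 Ω

V_th is the open-circuit tap voltage: 39.1 × 4700/(769 + 4700) = 33.6 V.
With the supply zeroed, R₁ and R₂ appear in parallel from the tap: R_th = R₁‖R₂ = (769 × 4700)/5469 = 661 Ω.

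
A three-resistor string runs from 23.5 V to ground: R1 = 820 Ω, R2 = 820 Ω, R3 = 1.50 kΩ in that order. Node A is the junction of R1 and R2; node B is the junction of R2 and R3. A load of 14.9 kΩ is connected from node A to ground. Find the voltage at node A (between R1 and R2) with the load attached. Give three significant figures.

V ≈ 16.7 V

Below node A the series string R2+R3 = 2320 Ω sits in parallel with the 14900 Ω load: 2007 Ω.
V_A = 23.5 × 2007/(820 + 2007) = 16.7 V.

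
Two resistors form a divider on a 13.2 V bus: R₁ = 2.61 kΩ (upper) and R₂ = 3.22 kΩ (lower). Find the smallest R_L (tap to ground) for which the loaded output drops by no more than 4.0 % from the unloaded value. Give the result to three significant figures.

R_L(min) ≈ 34.6 kΩ

Output resistance R_th = R₁‖R₂ = (2.61 × 3.22)/5.830 = 1.442 kΩ.
The fractional drop is R_th/(R_th + R_L); requiring this ≤ 0.0400 gives R_L ≥ R_th(1/0.0400 − 1) = 1.442 × 24.00 = 34.6 kΩ.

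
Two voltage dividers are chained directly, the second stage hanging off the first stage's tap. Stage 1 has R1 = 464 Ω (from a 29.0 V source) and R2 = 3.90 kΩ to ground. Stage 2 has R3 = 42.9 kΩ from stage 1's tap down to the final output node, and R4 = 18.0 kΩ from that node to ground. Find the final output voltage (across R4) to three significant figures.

Stage 2 presents R3+R4 = 60900 Ω as a load on stage 1's tap.
Stage 1's lower leg becomes R2‖(R3+R4) = 3665 Ω, so V_mid = 29.0 × 3665/4129 = 25.74 V.
Stage 2 is itself unloaded: V_out = V_mid × R4/(R3+R4) = 25.74 × 18000/60900 = 7.61 V.

V_out ≈ 7.61 V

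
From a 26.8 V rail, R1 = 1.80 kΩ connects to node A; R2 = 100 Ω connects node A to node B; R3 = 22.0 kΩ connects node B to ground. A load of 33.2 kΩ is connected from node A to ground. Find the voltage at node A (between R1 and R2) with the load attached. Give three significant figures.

Below node A the series string R2+R3 = 22100 Ω sits in parallel with the 33200 Ω load: 13270 Ω.
V_A = 26.8 × 13270/(1800 + 13270) = 23.6 V.

V ≈ 23.6 V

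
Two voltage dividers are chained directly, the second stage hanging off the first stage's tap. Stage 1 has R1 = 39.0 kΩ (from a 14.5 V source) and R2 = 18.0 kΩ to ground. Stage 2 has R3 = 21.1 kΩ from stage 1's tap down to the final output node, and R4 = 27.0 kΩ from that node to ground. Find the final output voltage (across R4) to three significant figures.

V_out ≈ 2.05 V

Stage 2 presents R3+R4 = 48.10 kΩ as a load on stage 1's tap.
Stage 1's lower leg becomes R2‖(R3+R4) = 13.10 kΩ, so V_mid = 14.5 × 13.10/52.10 = 3.646 V.
Stage 2 is itself unloaded: V_out = V_mid × R4/(R3+R4) = 3.646 × 27.0/48.10 = 2.05 V.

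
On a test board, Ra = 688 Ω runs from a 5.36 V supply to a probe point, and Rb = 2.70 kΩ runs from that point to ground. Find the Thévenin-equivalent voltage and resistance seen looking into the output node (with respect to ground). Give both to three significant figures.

V_th = 4.27 V, R_th = 548 Ω

V_th is the open-circuit tap voltage: 5.36 × 2700/(688 + 2700) = 4.27 V.
With the supply zeroed, Ra and Rb appear in parallel from the tap: R_th = Ra‖Rb = (688 × 2700)/3388 = 548 Ω.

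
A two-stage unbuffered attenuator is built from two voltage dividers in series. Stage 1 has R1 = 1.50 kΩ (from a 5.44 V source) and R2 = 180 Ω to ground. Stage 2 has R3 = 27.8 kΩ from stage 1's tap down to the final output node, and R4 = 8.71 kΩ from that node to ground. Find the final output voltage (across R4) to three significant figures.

V_out ≈ 0.138 V

Stage 2 presents R3+R4 = 36510 Ω as a load on stage 1's tap.
Stage 1's lower leg becomes R2‖(R3+R4) = 179.1 Ω, so V_mid = 5.44 × 179.1/1679 = 0.5803 V.
Stage 2 is itself unloaded: V_out = V_mid × R4/(R3+R4) = 0.5803 × 8710/36510 = 0.138 V.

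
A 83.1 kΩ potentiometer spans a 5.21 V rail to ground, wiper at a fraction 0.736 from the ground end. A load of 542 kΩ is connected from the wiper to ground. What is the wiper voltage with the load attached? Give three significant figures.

V ≈ 3.72 V

The wiper splits the pot into (1−α)R = 21.94 kΩ above and αR = 61.16 kΩ below.
Lower section ‖ load = 54.96 kΩ.
V_wiper = 5.21 × 54.96/(21.94 + 54.96) = 3.72 V.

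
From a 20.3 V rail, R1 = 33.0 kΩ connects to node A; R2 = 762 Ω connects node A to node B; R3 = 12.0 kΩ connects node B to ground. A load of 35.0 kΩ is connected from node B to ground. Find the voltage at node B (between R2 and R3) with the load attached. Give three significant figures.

At node B, R3 is in parallel with the load: R3‖R_L = 8936 Ω.
Below node A the resistance is R2 + (R3‖R_L) = 9698 Ω, so V_A = 20.3 × 9698/42700 = 4.611 V.
Then V_B = V_A × (R3‖R_L)/(R2 + R3‖R_L) = 4.611 × 8936/9698 = 4.25 V.

V ≈ 4.25 V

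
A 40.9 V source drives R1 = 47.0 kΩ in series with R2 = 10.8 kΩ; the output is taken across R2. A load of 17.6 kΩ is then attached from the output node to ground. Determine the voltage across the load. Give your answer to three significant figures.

V_out ≈ 5.10 V

The load sits in parallel with R2: R2‖R_L = (10.8 × 17.6) / (10.8 + 17.6) = 6.693 kΩ.
V_out = 40.9 × 6.693 / (47.0 + 6.693) = 40.9 × 6.693/53.69 = 5.10 V.
(Unloaded it would have been 7.64 V.)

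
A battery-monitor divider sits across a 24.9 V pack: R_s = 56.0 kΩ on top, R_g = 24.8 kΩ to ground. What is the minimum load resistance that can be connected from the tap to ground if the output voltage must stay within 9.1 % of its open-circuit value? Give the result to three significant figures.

Output resistance R_th = R_s‖R_g = (56.0 × 24.8)/80.80 = 17.19 kΩ.
The fractional drop is R_th/(R_th + R_L); requiring this ≤ 0.0910 gives R_L ≥ R_th(1/0.0910 − 1) = 17.19 × 9.989 = 172 kΩ.

R_L(min) ≈ 172 kΩ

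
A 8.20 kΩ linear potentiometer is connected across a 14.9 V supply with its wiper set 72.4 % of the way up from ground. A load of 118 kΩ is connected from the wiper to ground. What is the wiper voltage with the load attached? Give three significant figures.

V ≈ 10.6 V

The wiper splits the pot into (1−α)R = 2.263 kΩ above and αR = 5.937 kΩ below.
Lower section ‖ load = 5.652 kΩ.
V_wiper = 14.9 × 5.652/(2.263 + 5.652) = 10.6 V.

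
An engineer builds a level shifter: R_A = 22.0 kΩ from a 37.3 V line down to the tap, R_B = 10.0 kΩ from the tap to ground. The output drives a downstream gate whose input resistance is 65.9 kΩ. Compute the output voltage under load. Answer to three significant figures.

V_out ≈ 10.6 V

The load sits in parallel with R_B: R_B‖R_L = (10.0 × 65.9) / (10.0 + 65.9) = 8.682 kΩ.
V_out = 37.3 × 8.682 / (22.0 + 8.682) = 37.3 × 8.682/30.68 = 10.6 V.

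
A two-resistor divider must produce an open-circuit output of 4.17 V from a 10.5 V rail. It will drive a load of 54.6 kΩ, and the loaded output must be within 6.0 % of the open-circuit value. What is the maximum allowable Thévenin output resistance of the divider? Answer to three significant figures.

Loading drop = R_th/(R_th + R_L) ≤ 0.0600, so R_th ≤ R_L · ε/(1−ε) = 54.6 kΩ × 0.0600/0.9400 = 3.49 kΩ.
(Any R1, R2 with R2/(R1+R2) = 0.397 and R1‖R2 ≤ 3.49 kΩ will meet the spec.)

R_th ≤ 3.49 kΩ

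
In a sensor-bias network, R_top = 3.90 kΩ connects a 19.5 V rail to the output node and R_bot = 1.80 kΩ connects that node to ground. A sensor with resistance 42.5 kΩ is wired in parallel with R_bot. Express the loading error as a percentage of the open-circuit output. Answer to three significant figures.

2.82 %

The divider's output (Thévenin) resistance is R_top‖R_bot = 1.232 kΩ.
Fractional drop under load = R_th/(R_th + R_L) = 1.232 / (1.232 + 42.5) = 0.02816.
So the output falls by 2.82 %.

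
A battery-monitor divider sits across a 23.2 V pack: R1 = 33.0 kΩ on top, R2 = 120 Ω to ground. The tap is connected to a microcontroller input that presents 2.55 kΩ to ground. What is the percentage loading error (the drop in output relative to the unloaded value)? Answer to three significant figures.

The divider's output (Thévenin) resistance is R1‖R2 = 119.6 Ω.
Fractional drop under load = R_th/(R_th + R_L) = 119.6 / (119.6 + 2550) = 0.04479.
So the output falls by 4.48 %.

4.48 %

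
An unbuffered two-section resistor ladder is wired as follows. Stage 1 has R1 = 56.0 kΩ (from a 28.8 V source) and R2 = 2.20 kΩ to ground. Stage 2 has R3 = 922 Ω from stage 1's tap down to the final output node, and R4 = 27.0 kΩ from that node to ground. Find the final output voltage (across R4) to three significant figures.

Stage 2 presents R3+R4 = 27920 Ω as a load on stage 1's tap.
Stage 1's lower leg becomes R2‖(R3+R4) = 2039 Ω, so V_mid = 28.8 × 2039/58040 = 1.012 V.
Stage 2 is itself unloaded: V_out = V_mid × R4/(R3+R4) = 1.012 × 27000/27920 = 0.979 V.

V_out ≈ 0.979 V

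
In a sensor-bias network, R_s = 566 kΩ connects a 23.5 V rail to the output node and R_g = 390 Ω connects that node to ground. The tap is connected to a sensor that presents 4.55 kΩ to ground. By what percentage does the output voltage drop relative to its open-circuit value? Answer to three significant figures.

The divider's output (Thévenin) resistance is R_s‖R_g = 389.7 Ω.
Fractional drop under load = R_th/(R_th + R_L) = 389.7 / (389.7 + 4550) = 0.07890.
So the output falls by 7.89 %.

7.89 %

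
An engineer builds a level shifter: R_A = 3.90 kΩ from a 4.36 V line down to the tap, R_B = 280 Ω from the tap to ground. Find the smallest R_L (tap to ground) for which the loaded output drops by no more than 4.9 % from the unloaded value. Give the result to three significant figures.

R_L(min) ≈ 5.07 kΩ

Output resistance R_th = R_A‖R_B = (3900 × 280)/4180 = 261.2 Ω.
The fractional drop is R_th/(R_th + R_L); requiring this ≤ 0.0490 gives R_L ≥ R_th(1/0.0490 − 1) = 261.2 × 19.41 = 5.07 kΩ.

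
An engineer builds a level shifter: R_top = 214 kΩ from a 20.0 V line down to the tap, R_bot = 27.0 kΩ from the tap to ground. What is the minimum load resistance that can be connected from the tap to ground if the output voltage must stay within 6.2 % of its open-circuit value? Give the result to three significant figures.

Output resistance R_th = R_top‖R_bot = (214 × 27.0)/241.0 = 23.98 kΩ.
The fractional drop is R_th/(R_th + R_L); requiring this ≤ 0.0620 gives R_L ≥ R_th(1/0.0620 − 1) = 23.98 × 15.13 = 363 kΩ.

R_L(min) ≈ 363 kΩ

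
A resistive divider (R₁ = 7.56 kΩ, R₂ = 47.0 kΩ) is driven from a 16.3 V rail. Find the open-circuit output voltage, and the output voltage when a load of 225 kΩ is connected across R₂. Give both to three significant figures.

Unloaded: 14.0 V; loaded: 13.6 V

Open-circuit: V = 16.3 × 47.0/(7.56 + 47.0) = 14.0 V.
With the load, R₂ becomes R₂‖R_L = 38.88 kΩ, so V = 16.3 × 38.88/46.44 = 13.6 V.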